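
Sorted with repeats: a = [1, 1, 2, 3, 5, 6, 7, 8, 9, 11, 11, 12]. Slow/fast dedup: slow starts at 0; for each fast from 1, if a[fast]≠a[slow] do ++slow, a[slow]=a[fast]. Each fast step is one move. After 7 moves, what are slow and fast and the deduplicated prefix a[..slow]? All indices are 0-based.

slow=6, fast=8, prefix=[1, 2, 3, 5, 6, 7, 8]

slow=0 fast=1: a[fast]=1=a[slow] dup, fast++
slow=0 fast=2: a[fast]=2≠a[slow]=1 write a[1]=2, slow++,fast++
slow=1 fast=3: a[fast]=3≠a[slow]=2 write a[2]=3, slow++,fast++
slow=2 fast=4: a[fast]=5≠a[slow]=3 write a[3]=5, slow++,fast++
slow=3 fast=5: a[fast]=6≠a[slow]=5 write a[4]=6, slow++,fast++
slow=4 fast=6: a[fast]=7≠a[slow]=6 write a[5]=7, slow++,fast++
slow=5 fast=7: a[fast]=8≠a[slow]=7 write a[6]=8, slow++,fast++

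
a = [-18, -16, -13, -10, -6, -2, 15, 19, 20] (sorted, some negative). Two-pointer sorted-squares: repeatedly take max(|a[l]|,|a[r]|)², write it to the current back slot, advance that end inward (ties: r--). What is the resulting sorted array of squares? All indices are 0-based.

[4, 36, 100, 169, 225, 256, 324, 361, 400]

l=0 r=8: |-18|<=|20| out[8]=400, r--
l=0 r=7: |-18|<=|19| out[7]=361, r--
l=0 r=6: |-18|>|15| out[6]=324, l++
l=1 r=6: |-16|>|15| out[5]=256, l++
l=2 r=6: |-13|<=|15| out[4]=225, r--
l=2 r=5: |-13|>|-2| out[3]=169, l++
l=3 r=5: |-10|>|-2| out[2]=100, l++
l=4 r=5: |-6|>|-2| out[1]=36, l++
l=5 r=5: |-2|<=|-2| out[0]=4, r--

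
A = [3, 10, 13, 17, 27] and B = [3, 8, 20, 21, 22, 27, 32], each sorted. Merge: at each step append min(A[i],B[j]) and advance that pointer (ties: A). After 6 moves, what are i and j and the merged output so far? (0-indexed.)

i=4, j=2, merged so far=[3, 3, 8, 10, 13, 17]

[i=0,j=0] A[i]=3<=B[j]=3 take 3 → i++
[i=1,j=0] A[i]=10>B[j]=3 take 3 → j++
[i=1,j=1] A[i]=10>B[j]=8 take 8 → j++
[i=1,j=2] A[i]=10<=B[j]=20 take 10 → i++
[i=2,j=2] A[i]=13<=B[j]=20 take 13 → i++
[i=3,j=2] A[i]=17<=B[j]=20 take 17 → i++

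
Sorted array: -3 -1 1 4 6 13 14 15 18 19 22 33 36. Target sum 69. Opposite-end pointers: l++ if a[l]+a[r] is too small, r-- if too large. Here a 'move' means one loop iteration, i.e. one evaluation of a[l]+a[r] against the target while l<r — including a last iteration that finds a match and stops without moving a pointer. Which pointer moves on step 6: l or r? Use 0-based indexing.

[0,12] -3+36=33 <69 → l++
[1,12] -1+36=35 <69 → l++
[2,12] 1+36=37 <69 → l++
[3,12] 4+36=40 <69 → l++
[4,12] 6+36=42 <69 → l++
[5,12] 13+36=49 <69 → l++

l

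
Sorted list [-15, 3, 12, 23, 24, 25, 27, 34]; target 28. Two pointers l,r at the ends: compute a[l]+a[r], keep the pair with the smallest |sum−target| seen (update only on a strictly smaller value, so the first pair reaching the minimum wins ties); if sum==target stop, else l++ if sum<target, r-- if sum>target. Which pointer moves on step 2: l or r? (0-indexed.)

l=0 r=7: -15+34=19 d=9 *, l++
l=1 r=7: 3+34=37 d=9, r--

r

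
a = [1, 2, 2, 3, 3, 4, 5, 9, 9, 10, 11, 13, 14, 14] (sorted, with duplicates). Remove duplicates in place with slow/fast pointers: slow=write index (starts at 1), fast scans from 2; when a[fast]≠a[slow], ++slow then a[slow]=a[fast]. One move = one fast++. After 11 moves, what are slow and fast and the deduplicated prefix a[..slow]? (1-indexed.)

slow=9, fast=13, prefix=[1, 2, 3, 4, 5, 9, 10, 11, 13]

slow=1 fast=2: a[fast]=2≠a[slow]=1 write a[2]=2, slow++,fast++
slow=2 fast=3: a[fast]=2=a[slow] dup, fast++
slow=2 fast=4: a[fast]=3≠a[slow]=2 write a[3]=3, slow++,fast++
slow=3 fast=5: a[fast]=3=a[slow] dup, fast++
slow=3 fast=6: a[fast]=4≠a[slow]=3 write a[4]=4, slow++,fast++
slow=4 fast=7: a[fast]=5≠a[slow]=4 write a[5]=5, slow++,fast++
slow=5 fast=8: a[fast]=9≠a[slow]=5 write a[6]=9, slow++,fast++
slow=6 fast=9: a[fast]=9=a[slow] dup, fast++
slow=6 fast=10: a[fast]=10≠a[slow]=9 write a[7]=10, slow++,fast++
slow=7 fast=11: a[fast]=11≠a[slow]=10 write a[8]=11, slow++,fast++
slow=8 fast=12: a[fast]=13≠a[slow]=11 write a[9]=13, slow++,fast++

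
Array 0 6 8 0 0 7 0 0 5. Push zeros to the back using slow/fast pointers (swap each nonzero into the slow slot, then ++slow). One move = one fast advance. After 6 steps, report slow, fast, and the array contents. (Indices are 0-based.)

(s=0,f=0) a[fast]=0 → fast++
(s=0,f=1) a[fast]=6≠0 swap→a[0]=6 → slow++,fast++
(s=1,f=2) a[fast]=8≠0 swap→a[1]=8 → slow++,fast++
(s=2,f=3) a[fast]=0 → fast++
(s=2,f=4) a[fast]=0 → fast++
(s=2,f=5) a[fast]=7≠0 swap→a[2]=7 → slow++,fast++

slow=3, fast=6, a=[6, 8, 7, 0, 0, 0, 0, 0, 5]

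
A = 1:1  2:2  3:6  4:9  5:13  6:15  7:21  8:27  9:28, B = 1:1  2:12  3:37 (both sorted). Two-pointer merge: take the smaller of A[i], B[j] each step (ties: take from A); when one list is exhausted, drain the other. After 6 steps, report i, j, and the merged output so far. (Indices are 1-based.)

[i=1,j=1] A[i]=1<=B[j]=1 take 1 → i++
[i=2,j=1] A[i]=2>B[j]=1 take 1 → j++
[i=2,j=2] A[i]=2<=B[j]=12 take 2 → i++
[i=3,j=2] A[i]=6<=B[j]=12 take 6 → i++
[i=4,j=2] A[i]=9<=B[j]=12 take 9 → i++
[i=5,j=2] A[i]=13>B[j]=12 take 12 → j++

i=5, j=3, merged so far=[1, 1, 2, 6, 9, 12]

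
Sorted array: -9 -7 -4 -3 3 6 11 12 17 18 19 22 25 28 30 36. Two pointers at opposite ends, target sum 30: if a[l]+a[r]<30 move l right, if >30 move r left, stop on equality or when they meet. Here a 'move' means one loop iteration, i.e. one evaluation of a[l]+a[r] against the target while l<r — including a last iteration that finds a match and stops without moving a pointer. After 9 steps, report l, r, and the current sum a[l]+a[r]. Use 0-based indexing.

l=5, r=11, sum=28

l=0 r=15: -9+36=27 <30, l++
l=1 r=15: -7+36=29 <30, l++
l=2 r=15: -4+36=32 >30, r--
l=2 r=14: -4+30=26 <30, l++
l=3 r=14: -3+30=27 <30, l++
l=4 r=14: 3+30=33 >30, r--
l=4 r=13: 3+28=31 >30, r--
l=4 r=12: 3+25=28 <30, l++
l=5 r=12: 6+25=31 >30, r--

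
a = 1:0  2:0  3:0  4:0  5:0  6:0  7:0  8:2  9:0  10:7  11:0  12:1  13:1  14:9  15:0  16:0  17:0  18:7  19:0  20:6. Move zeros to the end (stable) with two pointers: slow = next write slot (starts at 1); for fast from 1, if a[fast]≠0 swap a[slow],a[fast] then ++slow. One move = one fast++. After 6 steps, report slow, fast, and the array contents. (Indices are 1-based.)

slow=1, fast=7, a=[0, 0, 0, 0, 0, 0, 0, 2, 0, 7, 0, 1, 1, 9, 0, 0, 0, 7, 0, 6]

(s=1,f=1) a[fast]=0 → fast++
(s=1,f=2) a[fast]=0 → fast++
(s=1,f=3) a[fast]=0 → fast++
(s=1,f=4) a[fast]=0 → fast++
(s=1,f=5) a[fast]=0 → fast++
(s=1,f=6) a[fast]=0 → fast++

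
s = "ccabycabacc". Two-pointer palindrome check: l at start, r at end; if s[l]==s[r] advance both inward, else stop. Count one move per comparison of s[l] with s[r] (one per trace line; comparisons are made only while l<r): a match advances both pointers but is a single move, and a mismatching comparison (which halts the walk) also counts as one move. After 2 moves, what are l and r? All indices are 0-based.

l=2, r=8

[0,10] 'c'=='c' → l++,r--
[1,9] 'c'=='c' → l++,r--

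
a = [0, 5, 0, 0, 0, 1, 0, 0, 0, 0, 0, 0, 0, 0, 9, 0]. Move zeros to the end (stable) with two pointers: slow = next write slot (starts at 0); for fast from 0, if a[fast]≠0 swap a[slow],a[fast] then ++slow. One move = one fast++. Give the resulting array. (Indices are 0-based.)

slow=0 fast=0: a[fast]=0, fast++
slow=0 fast=1: a[fast]=5≠0 swap→a[0]=5, slow++,fast++
slow=1 fast=2: a[fast]=0, fast++
slow=1 fast=3: a[fast]=0, fast++
slow=1 fast=4: a[fast]=0, fast++
slow=1 fast=5: a[fast]=1≠0 swap→a[1]=1, slow++,fast++
slow=2 fast=6: a[fast]=0, fast++
slow=2 fast=7: a[fast]=0, fast++
slow=2 fast=8: a[fast]=0, fast++
slow=2 fast=9: a[fast]=0, fast++
slow=2 fast=10: a[fast]=0, fast++
slow=2 fast=11: a[fast]=0, fast++
slow=2 fast=12: a[fast]=0, fast++
slow=2 fast=13: a[fast]=0, fast++
slow=2 fast=14: a[fast]=9≠0 swap→a[2]=9, slow++,fast++
slow=3 fast=15: a[fast]=0, fast++

[5, 1, 9, 0, 0, 0, 0, 0, 0, 0, 0, 0, 0, 0, 0, 0]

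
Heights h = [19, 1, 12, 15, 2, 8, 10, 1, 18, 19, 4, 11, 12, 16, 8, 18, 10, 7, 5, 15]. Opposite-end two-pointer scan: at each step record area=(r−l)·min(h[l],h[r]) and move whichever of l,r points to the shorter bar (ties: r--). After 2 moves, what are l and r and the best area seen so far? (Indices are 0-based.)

l=0 r=19: min(19,15)*19=285 best=285 *, r--
l=0 r=18: min(19,5)*18=90 best=285, r--

l=0, r=17, best area=285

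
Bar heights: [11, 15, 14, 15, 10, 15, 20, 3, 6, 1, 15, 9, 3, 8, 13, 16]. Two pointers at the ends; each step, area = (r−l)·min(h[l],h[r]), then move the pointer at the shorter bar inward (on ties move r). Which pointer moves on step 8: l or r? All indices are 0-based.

l=0 r=15: min(11,16)*15=165 best=165 *, l++
l=1 r=15: min(15,16)*14=210 best=210 *, l++
l=2 r=15: min(14,16)*13=182 best=210, l++
l=3 r=15: min(15,16)*12=180 best=210, l++
l=4 r=15: min(10,16)*11=110 best=210, l++
l=5 r=15: min(15,16)*10=150 best=210, l++
l=6 r=15: min(20,16)*9=144 best=210, r--
l=6 r=14: min(20,13)*8=104 best=210, r--

r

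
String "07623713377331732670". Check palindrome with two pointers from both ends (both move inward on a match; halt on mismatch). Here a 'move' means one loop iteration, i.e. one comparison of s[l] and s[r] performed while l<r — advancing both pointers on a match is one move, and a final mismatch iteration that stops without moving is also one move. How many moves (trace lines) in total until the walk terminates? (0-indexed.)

l=0 r=19: '0'=='0', l++,r--
l=1 r=18: '7'=='7', l++,r--
l=2 r=17: '6'=='6', l++,r--
l=3 r=16: '2'=='2', l++,r--
l=4 r=15: '3'=='3', l++,r--
l=5 r=14: '7'=='7', l++,r--
l=6 r=13: '1'=='1', l++,r--
l=7 r=12: '3'=='3', l++,r--
l=8 r=11: '3'=='3', l++,r--
l=9 r=10: '7'=='7', l++,r--

10 moves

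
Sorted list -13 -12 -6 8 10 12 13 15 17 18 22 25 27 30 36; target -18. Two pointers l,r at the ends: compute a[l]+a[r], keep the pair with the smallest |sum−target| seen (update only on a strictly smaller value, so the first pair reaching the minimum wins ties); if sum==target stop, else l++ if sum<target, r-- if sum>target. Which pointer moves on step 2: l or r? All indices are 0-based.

r

[0,14] -13+36=23 d=41 * → r--
[0,13] -13+30=17 d=35 * → r--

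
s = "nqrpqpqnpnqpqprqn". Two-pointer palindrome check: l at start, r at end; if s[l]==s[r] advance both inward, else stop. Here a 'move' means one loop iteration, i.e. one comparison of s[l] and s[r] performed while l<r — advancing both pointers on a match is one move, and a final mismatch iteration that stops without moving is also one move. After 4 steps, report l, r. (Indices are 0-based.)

l=0 r=16: 'n'=='n', l++,r--
l=1 r=15: 'q'=='q', l++,r--
l=2 r=14: 'r'=='r', l++,r--
l=3 r=13: 'p'=='p', l++,r--

l=4, r=12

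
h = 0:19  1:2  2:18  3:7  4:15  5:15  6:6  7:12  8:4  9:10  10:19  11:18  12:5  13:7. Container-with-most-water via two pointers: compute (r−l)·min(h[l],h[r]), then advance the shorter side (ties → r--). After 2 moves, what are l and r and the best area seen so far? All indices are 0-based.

l=0, r=11, best area=91

l=0 r=13: min(19,7)*13=91 best=91 *, r--
l=0 r=12: min(19,5)*12=60 best=91, r--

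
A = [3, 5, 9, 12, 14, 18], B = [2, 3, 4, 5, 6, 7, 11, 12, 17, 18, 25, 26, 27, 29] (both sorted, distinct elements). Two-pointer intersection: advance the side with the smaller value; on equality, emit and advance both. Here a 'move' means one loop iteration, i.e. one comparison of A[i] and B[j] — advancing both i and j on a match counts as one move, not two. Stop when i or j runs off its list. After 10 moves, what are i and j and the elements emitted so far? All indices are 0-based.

i=0 j=0: 3>2, j++
i=0 j=1: 3==3 emit, i++,j++
i=1 j=2: 5>4, j++
i=1 j=3: 5==5 emit, i++,j++
i=2 j=4: 9>6, j++
i=2 j=5: 9>7, j++
i=2 j=6: 9<11, i++
i=3 j=6: 12>11, j++
i=3 j=7: 12==12 emit, i++,j++
i=4 j=8: 14<17, i++

i=5, j=8, emitted=[3, 5, 12]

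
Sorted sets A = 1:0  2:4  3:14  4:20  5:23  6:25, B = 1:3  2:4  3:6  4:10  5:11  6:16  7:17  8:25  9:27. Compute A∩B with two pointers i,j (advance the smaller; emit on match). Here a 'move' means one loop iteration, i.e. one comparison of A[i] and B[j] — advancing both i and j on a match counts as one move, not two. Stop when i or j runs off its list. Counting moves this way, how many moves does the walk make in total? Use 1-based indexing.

12 moves

i=1 j=1: 0<3, i++
i=2 j=1: 4>3, j++
i=2 j=2: 4==4 emit, i++,j++
i=3 j=3: 14>6, j++
i=3 j=4: 14>10, j++
i=3 j=5: 14>11, j++
i=3 j=6: 14<16, i++
i=4 j=6: 20>16, j++
i=4 j=7: 20>17, j++
i=4 j=8: 20<25, i++
i=5 j=8: 23<25, i++
i=6 j=8: 25==25 emit, i++,j++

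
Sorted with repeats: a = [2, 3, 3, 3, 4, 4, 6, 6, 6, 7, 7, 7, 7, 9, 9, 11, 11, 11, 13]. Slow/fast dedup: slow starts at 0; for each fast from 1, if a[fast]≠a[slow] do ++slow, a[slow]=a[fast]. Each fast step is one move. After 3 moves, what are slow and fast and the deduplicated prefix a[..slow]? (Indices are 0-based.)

(s=0,f=1) a[fast]=3≠a[slow]=2 write a[1]=3 → slow++,fast++
(s=1,f=2) a[fast]=3=a[slow] dup → fast++
(s=1,f=3) a[fast]=3=a[slow] dup → fast++

slow=1, fast=4, prefix=[2, 3]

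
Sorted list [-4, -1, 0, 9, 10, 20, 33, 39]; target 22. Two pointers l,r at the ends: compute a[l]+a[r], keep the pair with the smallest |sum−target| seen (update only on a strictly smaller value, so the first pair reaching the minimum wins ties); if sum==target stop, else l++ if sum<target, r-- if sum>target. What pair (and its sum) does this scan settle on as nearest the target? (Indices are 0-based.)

l=0 r=7: -4+39=35 d=13 *, r--
l=0 r=6: -4+33=29 d=7 *, r--
l=0 r=5: -4+20=16 d=6 *, l++
l=1 r=5: -1+20=19 d=3 *, l++
l=2 r=5: 0+20=20 d=2 *, l++
l=3 r=5: 9+20=29 d=7, r--
l=3 r=4: 9+10=19 d=3, l++

pair (0, 20) with sum 20 (|Δ|=2)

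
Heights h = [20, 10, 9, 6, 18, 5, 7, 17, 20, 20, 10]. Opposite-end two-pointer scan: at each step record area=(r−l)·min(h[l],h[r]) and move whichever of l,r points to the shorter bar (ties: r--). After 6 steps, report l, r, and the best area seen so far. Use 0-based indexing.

l=0, r=4, best area=180

[0,10] min(20,10)*10=100 best=100 * → r--
[0,9] min(20,20)*9=180 best=180 * → r--
[0,8] min(20,20)*8=160 best=180 → r--
[0,7] min(20,17)*7=119 best=180 → r--
[0,6] min(20,7)*6=42 best=180 → r--
[0,5] min(20,5)*5=25 best=180 → r--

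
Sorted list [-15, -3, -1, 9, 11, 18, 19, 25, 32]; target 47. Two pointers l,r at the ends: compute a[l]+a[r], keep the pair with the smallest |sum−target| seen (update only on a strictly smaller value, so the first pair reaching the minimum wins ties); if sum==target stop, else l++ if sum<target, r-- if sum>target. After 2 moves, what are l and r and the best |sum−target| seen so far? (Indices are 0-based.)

[0,8] -15+32=17 d=30 * → l++
[1,8] -3+32=29 d=18 * → l++

l=2, r=8, best |Δ|=18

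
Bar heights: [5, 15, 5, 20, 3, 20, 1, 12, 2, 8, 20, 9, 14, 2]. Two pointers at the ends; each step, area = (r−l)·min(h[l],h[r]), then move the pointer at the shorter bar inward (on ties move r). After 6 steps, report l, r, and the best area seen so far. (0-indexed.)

l=0 r=13: min(5,2)*13=26 best=26 *, r--
l=0 r=12: min(5,14)*12=60 best=60 *, l++
l=1 r=12: min(15,14)*11=154 best=154 *, r--
l=1 r=11: min(15,9)*10=90 best=154, r--
l=1 r=10: min(15,20)*9=135 best=154, l++
l=2 r=10: min(5,20)*8=40 best=154, l++

l=3, r=10, best area=154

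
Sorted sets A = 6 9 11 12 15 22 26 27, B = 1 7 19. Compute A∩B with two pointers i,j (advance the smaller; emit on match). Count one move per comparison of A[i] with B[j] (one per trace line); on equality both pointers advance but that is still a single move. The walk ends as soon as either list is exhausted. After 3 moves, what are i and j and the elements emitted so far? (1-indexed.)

i=2, j=3, emitted=[]

i=1 j=1: 6>1, j++
i=1 j=2: 6<7, i++
i=2 j=2: 9>7, j++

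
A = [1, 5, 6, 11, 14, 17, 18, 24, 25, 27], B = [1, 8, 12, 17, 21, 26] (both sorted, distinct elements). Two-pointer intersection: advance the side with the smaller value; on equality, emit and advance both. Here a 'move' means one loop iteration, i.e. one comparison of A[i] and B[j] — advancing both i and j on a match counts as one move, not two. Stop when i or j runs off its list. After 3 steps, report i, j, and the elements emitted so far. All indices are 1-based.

i=1 j=1: 1==1 emit, i++,j++
i=2 j=2: 5<8, i++
i=3 j=2: 6<8, i++

i=4, j=2, emitted=[1]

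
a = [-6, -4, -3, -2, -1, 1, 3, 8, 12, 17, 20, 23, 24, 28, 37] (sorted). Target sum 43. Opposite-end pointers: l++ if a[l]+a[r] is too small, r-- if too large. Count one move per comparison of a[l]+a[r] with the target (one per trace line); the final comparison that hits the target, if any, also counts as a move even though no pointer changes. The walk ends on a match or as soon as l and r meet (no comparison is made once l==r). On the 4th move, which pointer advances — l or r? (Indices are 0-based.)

[0,14] -6+37=31 <43 → l++
[1,14] -4+37=33 <43 → l++
[2,14] -3+37=34 <43 → l++
[3,14] -2+37=35 <43 → l++

l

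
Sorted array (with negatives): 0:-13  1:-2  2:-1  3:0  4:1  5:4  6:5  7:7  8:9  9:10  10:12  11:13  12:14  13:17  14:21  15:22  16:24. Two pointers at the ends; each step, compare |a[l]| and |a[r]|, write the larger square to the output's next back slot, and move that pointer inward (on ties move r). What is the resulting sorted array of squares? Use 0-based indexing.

[0, 1, 1, 4, 16, 25, 49, 81, 100, 144, 169, 169, 196, 289, 441, 484, 576]

l=0 r=16: |-13|<=|24| out[16]=576, r--
l=0 r=15: |-13|<=|22| out[15]=484, r--
l=0 r=14: |-13|<=|21| out[14]=441, r--
l=0 r=13: |-13|<=|17| out[13]=289, r--
l=0 r=12: |-13|<=|14| out[12]=196, r--
l=0 r=11: |-13|<=|13| out[11]=169, r--
l=0 r=10: |-13|>|12| out[10]=169, l++
l=1 r=10: |-2|<=|12| out[9]=144, r--
l=1 r=9: |-2|<=|10| out[8]=100, r--
l=1 r=8: |-2|<=|9| out[7]=81, r--
l=1 r=7: |-2|<=|7| out[6]=49, r--
l=1 r=6: |-2|<=|5| out[5]=25, r--
l=1 r=5: |-2|<=|4| out[4]=16, r--
l=1 r=4: |-2|>|1| out[3]=4, l++
l=2 r=4: |-1|<=|1| out[2]=1, r--
l=2 r=3: |-1|>|0| out[1]=1, l++
l=3 r=3: |0|<=|0| out[0]=0, r--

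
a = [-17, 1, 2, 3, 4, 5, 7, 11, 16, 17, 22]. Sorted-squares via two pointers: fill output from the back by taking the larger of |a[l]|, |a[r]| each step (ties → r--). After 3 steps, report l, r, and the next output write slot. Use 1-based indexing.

l=1 r=11: |-17|<=|22| out[11]=484, r--
l=1 r=10: |-17|<=|17| out[10]=289, r--
l=1 r=9: |-17|>|16| out[9]=289, l++

l=2, r=9, next write slot=8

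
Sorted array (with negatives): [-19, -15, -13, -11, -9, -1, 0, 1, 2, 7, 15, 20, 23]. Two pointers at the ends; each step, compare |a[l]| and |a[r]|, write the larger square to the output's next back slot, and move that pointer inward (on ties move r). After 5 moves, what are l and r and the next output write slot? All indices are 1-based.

l=3, r=10, next write slot=8

[1,13] |-19|<=|23| out[13]=529 → r--
[1,12] |-19|<=|20| out[12]=400 → r--
[1,11] |-19|>|15| out[11]=361 → l++
[2,11] |-15|<=|15| out[10]=225 → r--
[2,10] |-15|>|7| out[9]=225 → l++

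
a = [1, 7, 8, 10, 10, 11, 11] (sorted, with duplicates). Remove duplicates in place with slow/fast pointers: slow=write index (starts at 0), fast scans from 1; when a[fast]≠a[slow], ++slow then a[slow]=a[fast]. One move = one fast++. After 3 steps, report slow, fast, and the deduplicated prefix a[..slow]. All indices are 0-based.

slow=3, fast=4, prefix=[1, 7, 8, 10]

slow=0 fast=1: a[fast]=7≠a[slow]=1 write a[1]=7, slow++,fast++
slow=1 fast=2: a[fast]=8≠a[slow]=7 write a[2]=8, slow++,fast++
slow=2 fast=3: a[fast]=10≠a[slow]=8 write a[3]=10, slow++,fast++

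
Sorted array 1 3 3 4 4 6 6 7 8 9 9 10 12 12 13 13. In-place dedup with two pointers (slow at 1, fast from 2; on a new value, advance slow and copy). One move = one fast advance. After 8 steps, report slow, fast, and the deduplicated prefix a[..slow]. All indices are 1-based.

slow=6, fast=10, prefix=[1, 3, 4, 6, 7, 8]

(s=1,f=2) a[fast]=3≠a[slow]=1 write a[2]=3 → slow++,fast++
(s=2,f=3) a[fast]=3=a[slow] dup → fast++
(s=2,f=4) a[fast]=4≠a[slow]=3 write a[3]=4 → slow++,fast++
(s=3,f=5) a[fast]=4=a[slow] dup → fast++
(s=3,f=6) a[fast]=6≠a[slow]=4 write a[4]=6 → slow++,fast++
(s=4,f=7) a[fast]=6=a[slow] dup → fast++
(s=4,f=8) a[fast]=7≠a[slow]=6 write a[5]=7 → slow++,fast++
(s=5,f=9) a[fast]=8≠a[slow]=7 write a[6]=8 → slow++,fast++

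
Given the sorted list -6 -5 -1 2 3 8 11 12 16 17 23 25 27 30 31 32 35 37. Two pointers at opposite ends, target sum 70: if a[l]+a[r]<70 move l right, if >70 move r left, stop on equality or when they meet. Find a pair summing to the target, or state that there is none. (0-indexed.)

l=0 r=17: -6+37=31 <70, l++
l=1 r=17: -5+37=32 <70, l++
l=2 r=17: -1+37=36 <70, l++
l=3 r=17: 2+37=39 <70, l++
l=4 r=17: 3+37=40 <70, l++
l=5 r=17: 8+37=45 <70, l++
l=6 r=17: 11+37=48 <70, l++
l=7 r=17: 12+37=49 <70, l++
l=8 r=17: 16+37=53 <70, l++
l=9 r=17: 17+37=54 <70, l++
l=10 r=17: 23+37=60 <70, l++
l=11 r=17: 25+37=62 <70, l++
l=12 r=17: 27+37=64 <70, l++
l=13 r=17: 30+37=67 <70, l++
l=14 r=17: 31+37=68 <70, l++
l=15 r=17: 32+37=69 <70, l++
l=16 r=17: 35+37=72 >70, r--

no pair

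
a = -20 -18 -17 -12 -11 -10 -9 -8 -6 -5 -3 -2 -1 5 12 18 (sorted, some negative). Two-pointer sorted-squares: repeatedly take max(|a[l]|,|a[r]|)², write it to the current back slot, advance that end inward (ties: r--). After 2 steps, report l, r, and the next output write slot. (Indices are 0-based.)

[0,15] |-20|>|18| out[15]=400 → l++
[1,15] |-18|<=|18| out[14]=324 → r--

l=1, r=14, next write slot=13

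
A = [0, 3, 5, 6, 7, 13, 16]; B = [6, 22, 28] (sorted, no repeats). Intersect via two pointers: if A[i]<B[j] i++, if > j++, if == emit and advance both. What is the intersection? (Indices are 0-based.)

intersection = [6]

[i=0,j=0] 0<6 → i++
[i=1,j=0] 3<6 → i++
[i=2,j=0] 5<6 → i++
[i=3,j=0] 6==6 emit → i++,j++
[i=4,j=1] 7<22 → i++
[i=5,j=1] 13<22 → i++
[i=6,j=1] 16<22 → i++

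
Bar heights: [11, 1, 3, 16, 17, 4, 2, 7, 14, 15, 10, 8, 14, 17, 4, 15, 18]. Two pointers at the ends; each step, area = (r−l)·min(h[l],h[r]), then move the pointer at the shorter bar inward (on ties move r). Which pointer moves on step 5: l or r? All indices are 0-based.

l

[0,16] min(11,18)*16=176 best=176 * → l++
[1,16] min(1,18)*15=15 best=176 → l++
[2,16] min(3,18)*14=42 best=176 → l++
[3,16] min(16,18)*13=208 best=208 * → l++
[4,16] min(17,18)*12=204 best=208 → l++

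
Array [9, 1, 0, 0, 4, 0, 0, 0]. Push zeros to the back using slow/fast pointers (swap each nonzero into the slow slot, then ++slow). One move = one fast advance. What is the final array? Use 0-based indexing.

[9, 1, 4, 0, 0, 0, 0, 0]

(s=0,f=0) a[fast]=9≠0 swap→a[0]=9 → slow++,fast++
(s=1,f=1) a[fast]=1≠0 swap→a[1]=1 → slow++,fast++
(s=2,f=2) a[fast]=0 → fast++
(s=2,f=3) a[fast]=0 → fast++
(s=2,f=4) a[fast]=4≠0 swap→a[2]=4 → slow++,fast++
(s=3,f=5) a[fast]=0 → fast++
(s=3,f=6) a[fast]=0 → fast++
(s=3,f=7) a[fast]=0 → fast++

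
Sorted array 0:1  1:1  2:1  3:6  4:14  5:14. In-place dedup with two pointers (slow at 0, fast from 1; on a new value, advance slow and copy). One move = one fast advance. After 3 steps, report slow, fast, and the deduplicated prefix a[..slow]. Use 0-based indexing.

slow=1, fast=4, prefix=[1, 6]

slow=0 fast=1: a[fast]=1=a[slow] dup, fast++
slow=0 fast=2: a[fast]=1=a[slow] dup, fast++
slow=0 fast=3: a[fast]=6≠a[slow]=1 write a[1]=6, slow++,fast++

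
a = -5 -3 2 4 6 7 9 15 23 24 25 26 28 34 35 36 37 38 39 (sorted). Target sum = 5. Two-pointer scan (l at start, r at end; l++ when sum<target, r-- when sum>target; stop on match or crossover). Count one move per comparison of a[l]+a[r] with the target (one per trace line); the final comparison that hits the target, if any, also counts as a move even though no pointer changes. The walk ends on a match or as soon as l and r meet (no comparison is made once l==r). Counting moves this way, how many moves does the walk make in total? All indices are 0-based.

18 moves

[0,18] -5+39=34 >5 → r--
[0,17] -5+38=33 >5 → r--
[0,16] -5+37=32 >5 → r--
[0,15] -5+36=31 >5 → r--
[0,14] -5+35=30 >5 → r--
[0,13] -5+34=29 >5 → r--
[0,12] -5+28=23 >5 → r--
[0,11] -5+26=21 >5 → r--
[0,10] -5+25=20 >5 → r--
[0,9] -5+24=19 >5 → r--
[0,8] -5+23=18 >5 → r--
[0,7] -5+15=10 >5 → r--
[0,6] -5+9=4 <5 → l++
[1,6] -3+9=6 >5 → r--
[1,5] -3+7=4 <5 → l++
[2,5] 2+7=9 >5 → r--
[2,4] 2+6=8 >5 → r--
[2,3] 2+4=6 >5 → r--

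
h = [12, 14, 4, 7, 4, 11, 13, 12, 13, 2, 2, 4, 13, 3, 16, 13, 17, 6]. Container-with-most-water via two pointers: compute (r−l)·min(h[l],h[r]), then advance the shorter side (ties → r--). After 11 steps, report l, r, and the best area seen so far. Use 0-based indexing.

l=10, r=16, best area=210

[0,17] min(12,6)*17=102 best=102 * → r--
[0,16] min(12,17)*16=192 best=192 * → l++
[1,16] min(14,17)*15=210 best=210 * → l++
[2,16] min(4,17)*14=56 best=210 → l++
[3,16] min(7,17)*13=91 best=210 → l++
[4,16] min(4,17)*12=48 best=210 → l++
[5,16] min(11,17)*11=121 best=210 → l++
[6,16] min(13,17)*10=130 best=210 → l++
[7,16] min(12,17)*9=108 best=210 → l++
[8,16] min(13,17)*8=104 best=210 → l++
[9,16] min(2,17)*7=14 best=210 → l++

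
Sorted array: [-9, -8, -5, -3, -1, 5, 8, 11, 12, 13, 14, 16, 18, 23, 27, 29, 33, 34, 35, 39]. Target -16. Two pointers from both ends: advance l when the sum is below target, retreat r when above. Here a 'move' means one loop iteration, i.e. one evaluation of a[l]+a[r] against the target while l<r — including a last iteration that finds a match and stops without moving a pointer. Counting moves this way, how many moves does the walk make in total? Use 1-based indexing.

l=1 r=20: -9+39=30 >-16, r--
l=1 r=19: -9+35=26 >-16, r--
l=1 r=18: -9+34=25 >-16, r--
l=1 r=17: -9+33=24 >-16, r--
l=1 r=16: -9+29=20 >-16, r--
l=1 r=15: -9+27=18 >-16, r--
l=1 r=14: -9+23=14 >-16, r--
l=1 r=13: -9+18=9 >-16, r--
l=1 r=12: -9+16=7 >-16, r--
l=1 r=11: -9+14=5 >-16, r--
l=1 r=10: -9+13=4 >-16, r--
l=1 r=9: -9+12=3 >-16, r--
l=1 r=8: -9+11=2 >-16, r--
l=1 r=7: -9+8=-1 >-16, r--
l=1 r=6: -9+5=-4 >-16, r--
l=1 r=5: -9+-1=-10 >-16, r--
l=1 r=4: -9+-3=-12 >-16, r--
l=1 r=3: -9+-5=-14 >-16, r--
l=1 r=2: -9+-8=-17 <-16, l++

19 moves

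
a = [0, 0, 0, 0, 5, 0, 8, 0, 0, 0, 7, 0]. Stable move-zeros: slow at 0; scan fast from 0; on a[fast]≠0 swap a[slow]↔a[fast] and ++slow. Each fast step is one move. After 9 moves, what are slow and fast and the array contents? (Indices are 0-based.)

(s=0,f=0) a[fast]=0 → fast++
(s=0,f=1) a[fast]=0 → fast++
(s=0,f=2) a[fast]=0 → fast++
(s=0,f=3) a[fast]=0 → fast++
(s=0,f=4) a[fast]=5≠0 swap→a[0]=5 → slow++,fast++
(s=1,f=5) a[fast]=0 → fast++
(s=1,f=6) a[fast]=8≠0 swap→a[1]=8 → slow++,fast++
(s=2,f=7) a[fast]=0 → fast++
(s=2,f=8) a[fast]=0 → fast++

slow=2, fast=9, a=[5, 8, 0, 0, 0, 0, 0, 0, 0, 0, 7, 0]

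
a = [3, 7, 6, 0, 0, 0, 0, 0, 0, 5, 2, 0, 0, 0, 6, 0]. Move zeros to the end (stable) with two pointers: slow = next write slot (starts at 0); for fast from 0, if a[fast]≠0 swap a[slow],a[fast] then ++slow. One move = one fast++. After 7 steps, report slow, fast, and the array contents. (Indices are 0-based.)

slow=3, fast=7, a=[3, 7, 6, 0, 0, 0, 0, 0, 0, 5, 2, 0, 0, 0, 6, 0]

slow=0 fast=0: a[fast]=3≠0 swap→a[0]=3, slow++,fast++
slow=1 fast=1: a[fast]=7≠0 swap→a[1]=7, slow++,fast++
slow=2 fast=2: a[fast]=6≠0 swap→a[2]=6, slow++,fast++
slow=3 fast=3: a[fast]=0, fast++
slow=3 fast=4: a[fast]=0, fast++
slow=3 fast=5: a[fast]=0, fast++
slow=3 fast=6: a[fast]=0, fast++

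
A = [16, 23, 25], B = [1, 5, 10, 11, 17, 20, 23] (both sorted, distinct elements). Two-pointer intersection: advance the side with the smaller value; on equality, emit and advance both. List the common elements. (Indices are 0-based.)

[i=0,j=0] 16>1 → j++
[i=0,j=1] 16>5 → j++
[i=0,j=2] 16>10 → j++
[i=0,j=3] 16>11 → j++
[i=0,j=4] 16<17 → i++
[i=1,j=4] 23>17 → j++
[i=1,j=5] 23>20 → j++
[i=1,j=6] 23==23 emit → i++,j++

intersection = [23]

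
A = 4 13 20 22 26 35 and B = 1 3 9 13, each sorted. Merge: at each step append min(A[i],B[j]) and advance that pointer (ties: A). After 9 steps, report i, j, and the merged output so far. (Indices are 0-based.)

i=5, j=4, merged so far=[1, 3, 4, 9, 13, 13, 20, 22, 26]

[i=0,j=0] A[i]=4>B[j]=1 take 1 → j++
[i=0,j=1] A[i]=4>B[j]=3 take 3 → j++
[i=0,j=2] A[i]=4<=B[j]=9 take 4 → i++
[i=1,j=2] A[i]=13>B[j]=9 take 9 → j++
[i=1,j=3] A[i]=13<=B[j]=13 take 13 → i++
[i=2,j=3] A[i]=20>B[j]=13 take 13 → j++
[i=2,j=4] B done, take A[i]=20 → i++
[i=3,j=4] B done, take A[i]=22 → i++
[i=4,j=4] B done, take A[i]=26 → i++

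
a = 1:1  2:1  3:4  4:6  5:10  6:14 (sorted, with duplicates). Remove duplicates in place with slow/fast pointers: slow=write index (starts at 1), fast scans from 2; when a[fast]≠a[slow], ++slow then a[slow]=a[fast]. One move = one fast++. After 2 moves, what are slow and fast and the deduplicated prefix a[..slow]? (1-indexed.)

(s=1,f=2) a[fast]=1=a[slow] dup → fast++
(s=1,f=3) a[fast]=4≠a[slow]=1 write a[2]=4 → slow++,fast++

slow=2, fast=4, prefix=[1, 4]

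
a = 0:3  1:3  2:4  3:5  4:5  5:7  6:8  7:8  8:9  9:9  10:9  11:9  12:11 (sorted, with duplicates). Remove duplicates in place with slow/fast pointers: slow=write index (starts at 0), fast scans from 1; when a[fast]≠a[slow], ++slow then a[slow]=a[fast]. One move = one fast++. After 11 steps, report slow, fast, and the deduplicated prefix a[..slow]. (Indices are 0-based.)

(s=0,f=1) a[fast]=3=a[slow] dup → fast++
(s=0,f=2) a[fast]=4≠a[slow]=3 write a[1]=4 → slow++,fast++
(s=1,f=3) a[fast]=5≠a[slow]=4 write a[2]=5 → slow++,fast++
(s=2,f=4) a[fast]=5=a[slow] dup → fast++
(s=2,f=5) a[fast]=7≠a[slow]=5 write a[3]=7 → slow++,fast++
(s=3,f=6) a[fast]=8≠a[slow]=7 write a[4]=8 → slow++,fast++
(s=4,f=7) a[fast]=8=a[slow] dup → fast++
(s=4,f=8) a[fast]=9≠a[slow]=8 write a[5]=9 → slow++,fast++
(s=5,f=9) a[fast]=9=a[slow] dup → fast++
(s=5,f=10) a[fast]=9=a[slow] dup → fast++
(s=5,f=11) a[fast]=9=a[slow] dup → fast++

slow=5, fast=12, prefix=[3, 4, 5, 7, 8, 9]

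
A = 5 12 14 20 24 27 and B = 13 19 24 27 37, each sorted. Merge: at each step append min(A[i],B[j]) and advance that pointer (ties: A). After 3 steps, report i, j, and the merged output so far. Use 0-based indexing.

i=2, j=1, merged so far=[5, 12, 13]

[i=0,j=0] A[i]=5<=B[j]=13 take 5 → i++
[i=1,j=0] A[i]=12<=B[j]=13 take 12 → i++
[i=2,j=0] A[i]=14>B[j]=13 take 13 → j++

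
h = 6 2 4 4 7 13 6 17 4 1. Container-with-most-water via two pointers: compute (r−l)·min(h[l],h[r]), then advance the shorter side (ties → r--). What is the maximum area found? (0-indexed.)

[0,9] min(6,1)*9=9 best=9 * → r--
[0,8] min(6,4)*8=32 best=32 * → r--
[0,7] min(6,17)*7=42 best=42 * → l++
[1,7] min(2,17)*6=12 best=42 → l++
[2,7] min(4,17)*5=20 best=42 → l++
[3,7] min(4,17)*4=16 best=42 → l++
[4,7] min(7,17)*3=21 best=42 → l++
[5,7] min(13,17)*2=26 best=42 → l++
[6,7] min(6,17)*1=6 best=42 → l++

max area = 42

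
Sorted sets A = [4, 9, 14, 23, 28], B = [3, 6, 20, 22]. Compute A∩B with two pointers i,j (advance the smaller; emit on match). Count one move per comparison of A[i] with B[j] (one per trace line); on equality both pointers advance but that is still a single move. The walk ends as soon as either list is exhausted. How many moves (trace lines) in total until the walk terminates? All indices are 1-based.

i=1 j=1: 4>3, j++
i=1 j=2: 4<6, i++
i=2 j=2: 9>6, j++
i=2 j=3: 9<20, i++
i=3 j=3: 14<20, i++
i=4 j=3: 23>20, j++
i=4 j=4: 23>22, j++

7 moves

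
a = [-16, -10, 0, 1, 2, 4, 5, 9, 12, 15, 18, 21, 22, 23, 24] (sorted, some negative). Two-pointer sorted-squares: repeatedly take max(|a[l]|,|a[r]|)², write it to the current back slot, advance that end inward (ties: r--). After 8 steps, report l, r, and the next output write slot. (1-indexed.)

l=2, r=8, next write slot=7

l=1 r=15: |-16|<=|24| out[15]=576, r--
l=1 r=14: |-16|<=|23| out[14]=529, r--
l=1 r=13: |-16|<=|22| out[13]=484, r--
l=1 r=12: |-16|<=|21| out[12]=441, r--
l=1 r=11: |-16|<=|18| out[11]=324, r--
l=1 r=10: |-16|>|15| out[10]=256, l++
l=2 r=10: |-10|<=|15| out[9]=225, r--
l=2 r=9: |-10|<=|12| out[8]=144, r--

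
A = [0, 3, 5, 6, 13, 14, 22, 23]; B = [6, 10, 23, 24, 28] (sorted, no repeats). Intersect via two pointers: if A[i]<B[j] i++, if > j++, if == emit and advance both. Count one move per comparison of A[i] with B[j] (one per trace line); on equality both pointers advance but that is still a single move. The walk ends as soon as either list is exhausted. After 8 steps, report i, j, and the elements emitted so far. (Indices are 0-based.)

i=7, j=2, emitted=[6]

[i=0,j=0] 0<6 → i++
[i=1,j=0] 3<6 → i++
[i=2,j=0] 5<6 → i++
[i=3,j=0] 6==6 emit → i++,j++
[i=4,j=1] 13>10 → j++
[i=4,j=2] 13<23 → i++
[i=5,j=2] 14<23 → i++
[i=6,j=2] 22<23 → i++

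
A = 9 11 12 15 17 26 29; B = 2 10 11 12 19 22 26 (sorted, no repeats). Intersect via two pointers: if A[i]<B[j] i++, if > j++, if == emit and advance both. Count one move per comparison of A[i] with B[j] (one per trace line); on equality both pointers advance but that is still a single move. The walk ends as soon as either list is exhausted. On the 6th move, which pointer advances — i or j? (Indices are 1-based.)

i=1 j=1: 9>2, j++
i=1 j=2: 9<10, i++
i=2 j=2: 11>10, j++
i=2 j=3: 11==11 emit, i++,j++
i=3 j=4: 12==12 emit, i++,j++
i=4 j=5: 15<19, i++

i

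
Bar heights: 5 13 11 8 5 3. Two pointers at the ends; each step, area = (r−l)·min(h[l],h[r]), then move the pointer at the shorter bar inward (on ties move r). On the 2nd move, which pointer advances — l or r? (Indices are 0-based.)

[0,5] min(5,3)*5=15 best=15 * → r--
[0,4] min(5,5)*4=20 best=20 * → r--

r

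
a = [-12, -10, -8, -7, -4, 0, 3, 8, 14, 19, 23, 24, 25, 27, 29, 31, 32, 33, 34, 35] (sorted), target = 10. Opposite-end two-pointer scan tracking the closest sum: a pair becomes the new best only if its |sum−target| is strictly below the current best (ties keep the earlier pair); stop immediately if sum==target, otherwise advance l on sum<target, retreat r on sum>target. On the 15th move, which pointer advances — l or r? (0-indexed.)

l

l=0 r=19: -12+35=23 d=13 *, r--
l=0 r=18: -12+34=22 d=12 *, r--
l=0 r=17: -12+33=21 d=11 *, r--
l=0 r=16: -12+32=20 d=10 *, r--
l=0 r=15: -12+31=19 d=9 *, r--
l=0 r=14: -12+29=17 d=7 *, r--
l=0 r=13: -12+27=15 d=5 *, r--
l=0 r=12: -12+25=13 d=3 *, r--
l=0 r=11: -12+24=12 d=2 *, r--
l=0 r=10: -12+23=11 d=1 *, r--
l=0 r=9: -12+19=7 d=3, l++
l=1 r=9: -10+19=9 d=1, l++
l=2 r=9: -8+19=11 d=1, r--
l=2 r=8: -8+14=6 d=4, l++
l=3 r=8: -7+14=7 d=3, l++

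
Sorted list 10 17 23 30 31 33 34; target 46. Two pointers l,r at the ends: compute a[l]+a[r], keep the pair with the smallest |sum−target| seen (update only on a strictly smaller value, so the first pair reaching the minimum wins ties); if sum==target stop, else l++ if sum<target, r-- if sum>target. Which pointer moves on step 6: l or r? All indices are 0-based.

l

l=0 r=6: 10+34=44 d=2 *, l++
l=1 r=6: 17+34=51 d=5, r--
l=1 r=5: 17+33=50 d=4, r--
l=1 r=4: 17+31=48 d=2, r--
l=1 r=3: 17+30=47 d=1 *, r--
l=1 r=2: 17+23=40 d=6, l++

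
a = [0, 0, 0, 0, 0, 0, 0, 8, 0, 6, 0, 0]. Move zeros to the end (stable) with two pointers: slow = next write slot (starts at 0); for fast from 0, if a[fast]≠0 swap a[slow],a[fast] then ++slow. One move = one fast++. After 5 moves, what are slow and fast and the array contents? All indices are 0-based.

slow=0 fast=0: a[fast]=0, fast++
slow=0 fast=1: a[fast]=0, fast++
slow=0 fast=2: a[fast]=0, fast++
slow=0 fast=3: a[fast]=0, fast++
slow=0 fast=4: a[fast]=0, fast++

slow=0, fast=5, a=[0, 0, 0, 0, 0, 0, 0, 8, 0, 6, 0, 0]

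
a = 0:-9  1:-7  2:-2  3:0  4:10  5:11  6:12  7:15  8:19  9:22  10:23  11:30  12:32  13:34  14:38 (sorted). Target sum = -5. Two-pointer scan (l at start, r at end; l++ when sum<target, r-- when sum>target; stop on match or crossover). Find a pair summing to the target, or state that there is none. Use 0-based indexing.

[0,14] -9+38=29 >-5 → r--
[0,13] -9+34=25 >-5 → r--
[0,12] -9+32=23 >-5 → r--
[0,11] -9+30=21 >-5 → r--
[0,10] -9+23=14 >-5 → r--
[0,9] -9+22=13 >-5 → r--
[0,8] -9+19=10 >-5 → r--
[0,7] -9+15=6 >-5 → r--
[0,6] -9+12=3 >-5 → r--
[0,5] -9+11=2 >-5 → r--
[0,4] -9+10=1 >-5 → r--
[0,3] -9+0=-9 <-5 → l++
[1,3] -7+0=-7 <-5 → l++
[2,3] -2+0=-2 >-5 → r--

no pair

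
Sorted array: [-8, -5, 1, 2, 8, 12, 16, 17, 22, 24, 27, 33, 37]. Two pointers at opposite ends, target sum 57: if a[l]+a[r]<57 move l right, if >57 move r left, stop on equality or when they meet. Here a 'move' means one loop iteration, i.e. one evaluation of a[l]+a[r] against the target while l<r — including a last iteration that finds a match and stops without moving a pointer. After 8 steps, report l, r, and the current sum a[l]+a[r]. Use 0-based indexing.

l=0 r=12: -8+37=29 <57, l++
l=1 r=12: -5+37=32 <57, l++
l=2 r=12: 1+37=38 <57, l++
l=3 r=12: 2+37=39 <57, l++
l=4 r=12: 8+37=45 <57, l++
l=5 r=12: 12+37=49 <57, l++
l=6 r=12: 16+37=53 <57, l++
l=7 r=12: 17+37=54 <57, l++

l=8, r=12, sum=59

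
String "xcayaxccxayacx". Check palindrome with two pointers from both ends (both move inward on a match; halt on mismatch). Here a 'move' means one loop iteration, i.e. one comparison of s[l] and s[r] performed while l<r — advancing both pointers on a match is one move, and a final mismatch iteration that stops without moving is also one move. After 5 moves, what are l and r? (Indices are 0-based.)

[0,13] 'x'=='x' → l++,r--
[1,12] 'c'=='c' → l++,r--
[2,11] 'a'=='a' → l++,r--
[3,10] 'y'=='y' → l++,r--
[4,9] 'a'=='a' → l++,r--

l=5, r=8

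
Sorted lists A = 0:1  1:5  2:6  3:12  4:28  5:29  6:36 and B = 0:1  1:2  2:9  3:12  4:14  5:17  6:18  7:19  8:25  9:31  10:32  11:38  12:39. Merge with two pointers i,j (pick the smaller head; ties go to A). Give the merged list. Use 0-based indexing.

[1, 1, 2, 5, 6, 9, 12, 12, 14, 17, 18, 19, 25, 28, 29, 31, 32, 36, 38, 39]

[i=0,j=0] A[i]=1<=B[j]=1 take 1 → i++
[i=1,j=0] A[i]=5>B[j]=1 take 1 → j++
[i=1,j=1] A[i]=5>B[j]=2 take 2 → j++
[i=1,j=2] A[i]=5<=B[j]=9 take 5 → i++
[i=2,j=2] A[i]=6<=B[j]=9 take 6 → i++
[i=3,j=2] A[i]=12>B[j]=9 take 9 → j++
[i=3,j=3] A[i]=12<=B[j]=12 take 12 → i++
[i=4,j=3] A[i]=28>B[j]=12 take 12 → j++
[i=4,j=4] A[i]=28>B[j]=14 take 14 → j++
[i=4,j=5] A[i]=28>B[j]=17 take 17 → j++
[i=4,j=6] A[i]=28>B[j]=18 take 18 → j++
[i=4,j=7] A[i]=28>B[j]=19 take 19 → j++
[i=4,j=8] A[i]=28>B[j]=25 take 25 → j++
[i=4,j=9] A[i]=28<=B[j]=31 take 28 → i++
[i=5,j=9] A[i]=29<=B[j]=31 take 29 → i++
[i=6,j=9] A[i]=36>B[j]=31 take 31 → j++
[i=6,j=10] A[i]=36>B[j]=32 take 32 → j++
[i=6,j=11] A[i]=36<=B[j]=38 take 36 → i++
[i=7,j=11] A done, take B[j]=38 → j++
[i=7,j=12] A done, take B[j]=39 → j++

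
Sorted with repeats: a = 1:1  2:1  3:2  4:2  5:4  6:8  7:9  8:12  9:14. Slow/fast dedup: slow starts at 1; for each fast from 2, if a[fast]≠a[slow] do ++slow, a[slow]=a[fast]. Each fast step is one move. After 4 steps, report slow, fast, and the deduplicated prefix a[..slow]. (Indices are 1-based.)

(s=1,f=2) a[fast]=1=a[slow] dup → fast++
(s=1,f=3) a[fast]=2≠a[slow]=1 write a[2]=2 → slow++,fast++
(s=2,f=4) a[fast]=2=a[slow] dup → fast++
(s=2,f=5) a[fast]=4≠a[slow]=2 write a[3]=4 → slow++,fast++

slow=3, fast=6, prefix=[1, 2, 4]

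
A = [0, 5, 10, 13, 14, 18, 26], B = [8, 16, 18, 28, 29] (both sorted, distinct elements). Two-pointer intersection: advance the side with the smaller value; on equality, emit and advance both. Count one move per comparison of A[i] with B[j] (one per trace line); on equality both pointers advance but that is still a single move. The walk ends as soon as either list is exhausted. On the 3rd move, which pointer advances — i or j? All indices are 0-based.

j

i=0 j=0: 0<8, i++
i=1 j=0: 5<8, i++
i=2 j=0: 10>8, j++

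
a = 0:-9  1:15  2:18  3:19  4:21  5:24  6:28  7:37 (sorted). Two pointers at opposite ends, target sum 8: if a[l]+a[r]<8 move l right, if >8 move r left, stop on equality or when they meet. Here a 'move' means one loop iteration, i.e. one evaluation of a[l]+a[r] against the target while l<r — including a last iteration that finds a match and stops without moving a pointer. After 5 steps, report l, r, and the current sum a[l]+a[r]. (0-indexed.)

l=0, r=2, sum=9

[0,7] -9+37=28 >8 → r--
[0,6] -9+28=19 >8 → r--
[0,5] -9+24=15 >8 → r--
[0,4] -9+21=12 >8 → r--
[0,3] -9+19=10 >8 → r--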